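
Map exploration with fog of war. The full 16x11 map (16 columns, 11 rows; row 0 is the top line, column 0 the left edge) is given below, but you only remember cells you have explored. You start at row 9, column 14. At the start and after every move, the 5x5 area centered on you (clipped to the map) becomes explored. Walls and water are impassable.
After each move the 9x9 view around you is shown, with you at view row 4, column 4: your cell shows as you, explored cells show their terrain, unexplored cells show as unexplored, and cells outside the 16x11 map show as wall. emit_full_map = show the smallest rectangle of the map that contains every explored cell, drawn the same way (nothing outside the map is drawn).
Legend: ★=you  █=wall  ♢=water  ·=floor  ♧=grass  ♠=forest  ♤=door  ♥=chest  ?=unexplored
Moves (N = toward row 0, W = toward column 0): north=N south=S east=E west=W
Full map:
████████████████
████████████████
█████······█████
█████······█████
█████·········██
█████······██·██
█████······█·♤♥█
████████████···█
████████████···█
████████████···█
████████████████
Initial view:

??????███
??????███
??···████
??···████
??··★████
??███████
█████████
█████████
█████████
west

???????██
???????██
??█···███
??█···███
??█·★·███
??███████
█████████
█████████
█████████

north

???????██
???????██
??█·♤♥███
??█···███
??█·★·███
??█···███
??███████
█████████
█████████

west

????????█
????????█
??·█·♤♥██
??██···██
??██★··██
??██···██
??███████
█████████
█████████

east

???????██
???????██
?·█·♤♥███
?██···███
?██·★·███
?██···███
?████████
█████████
█████████

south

???????██
?·█·♤♥███
?██···███
?██···███
?██·★·███
?████████
█████████
█████████
█████████

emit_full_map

·█·♤♥█
██···█
██···█
██·★·█
██████

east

??????███
·█·♤♥████
██···████
██···████
██··★████
█████████
█████████
█████████
█████████

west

???????██
?·█·♤♥███
?██···███
?██···███
?██·★·███
?████████
█████████
█████████
█████████

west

????????█
??·█·♤♥██
??██···██
??██···██
??██★··██
??███████
█████████
█████████
█████████

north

????????█
????????█
??·█·♤♥██
??██···██
??██★··██
??██···██
??███████
█████████
█████████

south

????????█
??·█·♤♥██
??██···██
??██···██
??██★··██
??███████
█████████
█████████
█████████


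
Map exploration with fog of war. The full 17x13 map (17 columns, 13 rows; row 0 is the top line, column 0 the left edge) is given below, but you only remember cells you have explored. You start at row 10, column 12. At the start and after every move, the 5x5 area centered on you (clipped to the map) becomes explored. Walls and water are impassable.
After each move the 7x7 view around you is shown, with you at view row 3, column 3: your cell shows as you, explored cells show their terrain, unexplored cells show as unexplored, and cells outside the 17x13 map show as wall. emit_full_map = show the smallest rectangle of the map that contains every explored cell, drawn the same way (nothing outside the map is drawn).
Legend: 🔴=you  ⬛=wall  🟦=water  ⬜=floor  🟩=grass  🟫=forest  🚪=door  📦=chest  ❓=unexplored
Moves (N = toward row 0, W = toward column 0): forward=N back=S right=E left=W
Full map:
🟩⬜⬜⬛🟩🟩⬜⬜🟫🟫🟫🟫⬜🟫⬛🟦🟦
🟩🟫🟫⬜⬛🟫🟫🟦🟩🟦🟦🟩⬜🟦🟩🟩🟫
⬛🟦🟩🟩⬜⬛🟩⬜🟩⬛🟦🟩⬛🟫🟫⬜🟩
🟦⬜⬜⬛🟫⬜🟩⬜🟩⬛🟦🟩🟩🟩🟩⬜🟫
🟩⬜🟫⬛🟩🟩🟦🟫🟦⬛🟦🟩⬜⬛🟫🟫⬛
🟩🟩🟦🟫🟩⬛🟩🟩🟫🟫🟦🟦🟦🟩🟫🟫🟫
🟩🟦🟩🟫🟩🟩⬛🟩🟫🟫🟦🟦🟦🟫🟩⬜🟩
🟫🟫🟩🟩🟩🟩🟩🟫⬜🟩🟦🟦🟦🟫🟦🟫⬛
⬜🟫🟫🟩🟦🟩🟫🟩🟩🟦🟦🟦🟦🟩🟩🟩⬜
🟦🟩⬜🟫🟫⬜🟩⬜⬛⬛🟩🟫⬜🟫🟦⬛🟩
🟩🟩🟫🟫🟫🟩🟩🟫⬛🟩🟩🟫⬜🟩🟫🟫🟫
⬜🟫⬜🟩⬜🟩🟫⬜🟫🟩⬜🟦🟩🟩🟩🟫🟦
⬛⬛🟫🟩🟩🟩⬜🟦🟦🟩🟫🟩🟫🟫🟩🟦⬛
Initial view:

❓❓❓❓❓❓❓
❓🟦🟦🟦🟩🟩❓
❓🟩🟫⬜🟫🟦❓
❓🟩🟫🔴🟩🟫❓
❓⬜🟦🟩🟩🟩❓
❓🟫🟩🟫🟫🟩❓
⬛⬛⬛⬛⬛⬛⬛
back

❓🟦🟦🟦🟩🟩❓
❓🟩🟫⬜🟫🟦❓
❓🟩🟫⬜🟩🟫❓
❓⬜🟦🔴🟩🟩❓
❓🟫🟩🟫🟫🟩❓
⬛⬛⬛⬛⬛⬛⬛
⬛⬛⬛⬛⬛⬛⬛

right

🟦🟦🟦🟩🟩❓❓
🟩🟫⬜🟫🟦⬛❓
🟩🟫⬜🟩🟫🟫❓
⬜🟦🟩🔴🟩🟫❓
🟫🟩🟫🟫🟩🟦❓
⬛⬛⬛⬛⬛⬛⬛
⬛⬛⬛⬛⬛⬛⬛

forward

❓❓❓❓❓❓❓
🟦🟦🟦🟩🟩🟩❓
🟩🟫⬜🟫🟦⬛❓
🟩🟫⬜🔴🟫🟫❓
⬜🟦🟩🟩🟩🟫❓
🟫🟩🟫🟫🟩🟦❓
⬛⬛⬛⬛⬛⬛⬛

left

❓❓❓❓❓❓❓
❓🟦🟦🟦🟩🟩🟩
❓🟩🟫⬜🟫🟦⬛
❓🟩🟫🔴🟩🟫🟫
❓⬜🟦🟩🟩🟩🟫
❓🟫🟩🟫🟫🟩🟦
⬛⬛⬛⬛⬛⬛⬛

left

❓❓❓❓❓❓❓
❓🟦🟦🟦🟦🟩🟩
❓⬛🟩🟫⬜🟫🟦
❓🟩🟩🔴⬜🟩🟫
❓🟩⬜🟦🟩🟩🟩
❓🟩🟫🟩🟫🟫🟩
⬛⬛⬛⬛⬛⬛⬛

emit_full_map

🟦🟦🟦🟦🟩🟩🟩
⬛🟩🟫⬜🟫🟦⬛
🟩🟩🔴⬜🟩🟫🟫
🟩⬜🟦🟩🟩🟩🟫
🟩🟫🟩🟫🟫🟩🟦

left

❓❓❓❓❓❓❓
❓🟩🟦🟦🟦🟦🟩
❓⬛⬛🟩🟫⬜🟫
❓⬛🟩🔴🟫⬜🟩
❓🟫🟩⬜🟦🟩🟩
❓🟦🟩🟫🟩🟫🟫
⬛⬛⬛⬛⬛⬛⬛

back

❓🟩🟦🟦🟦🟦🟩
❓⬛⬛🟩🟫⬜🟫
❓⬛🟩🟩🟫⬜🟩
❓🟫🟩🔴🟦🟩🟩
❓🟦🟩🟫🟩🟫🟫
⬛⬛⬛⬛⬛⬛⬛
⬛⬛⬛⬛⬛⬛⬛

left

❓❓🟩🟦🟦🟦🟦
❓⬜⬛⬛🟩🟫⬜
❓🟫⬛🟩🟩🟫⬜
❓⬜🟫🔴⬜🟦🟩
❓🟦🟦🟩🟫🟩🟫
⬛⬛⬛⬛⬛⬛⬛
⬛⬛⬛⬛⬛⬛⬛

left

❓❓❓🟩🟦🟦🟦
❓🟩⬜⬛⬛🟩🟫
❓🟩🟫⬛🟩🟩🟫
❓🟫⬜🔴🟩⬜🟦
❓⬜🟦🟦🟩🟫🟩
⬛⬛⬛⬛⬛⬛⬛
⬛⬛⬛⬛⬛⬛⬛

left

❓❓❓❓🟩🟦🟦
❓⬜🟩⬜⬛⬛🟩
❓🟩🟩🟫⬛🟩🟩
❓🟩🟫🔴🟫🟩⬜
❓🟩⬜🟦🟦🟩🟫
⬛⬛⬛⬛⬛⬛⬛
⬛⬛⬛⬛⬛⬛⬛

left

❓❓❓❓❓🟩🟦
❓🟫⬜🟩⬜⬛⬛
❓🟫🟩🟩🟫⬛🟩
❓⬜🟩🔴⬜🟫🟩
❓🟩🟩⬜🟦🟦🟩
⬛⬛⬛⬛⬛⬛⬛
⬛⬛⬛⬛⬛⬛⬛

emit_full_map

❓❓❓❓🟩🟦🟦🟦🟦🟩🟩🟩
🟫⬜🟩⬜⬛⬛🟩🟫⬜🟫🟦⬛
🟫🟩🟩🟫⬛🟩🟩🟫⬜🟩🟫🟫
⬜🟩🔴⬜🟫🟩⬜🟦🟩🟩🟩🟫
🟩🟩⬜🟦🟦🟩🟫🟩🟫🟫🟩🟦

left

❓❓❓❓❓❓🟩
❓🟫🟫⬜🟩⬜⬛
❓🟫🟫🟩🟩🟫⬛
❓🟩⬜🔴🟫⬜🟫
❓🟩🟩🟩⬜🟦🟦
⬛⬛⬛⬛⬛⬛⬛
⬛⬛⬛⬛⬛⬛⬛

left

❓❓❓❓❓❓❓
❓⬜🟫🟫⬜🟩⬜
❓🟫🟫🟫🟩🟩🟫
❓⬜🟩🔴🟩🟫⬜
❓🟫🟩🟩🟩⬜🟦
⬛⬛⬛⬛⬛⬛⬛
⬛⬛⬛⬛⬛⬛⬛

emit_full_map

❓❓❓❓❓❓🟩🟦🟦🟦🟦🟩🟩🟩
⬜🟫🟫⬜🟩⬜⬛⬛🟩🟫⬜🟫🟦⬛
🟫🟫🟫🟩🟩🟫⬛🟩🟩🟫⬜🟩🟫🟫
⬜🟩🔴🟩🟫⬜🟫🟩⬜🟦🟩🟩🟩🟫
🟫🟩🟩🟩⬜🟦🟦🟩🟫🟩🟫🟫🟩🟦


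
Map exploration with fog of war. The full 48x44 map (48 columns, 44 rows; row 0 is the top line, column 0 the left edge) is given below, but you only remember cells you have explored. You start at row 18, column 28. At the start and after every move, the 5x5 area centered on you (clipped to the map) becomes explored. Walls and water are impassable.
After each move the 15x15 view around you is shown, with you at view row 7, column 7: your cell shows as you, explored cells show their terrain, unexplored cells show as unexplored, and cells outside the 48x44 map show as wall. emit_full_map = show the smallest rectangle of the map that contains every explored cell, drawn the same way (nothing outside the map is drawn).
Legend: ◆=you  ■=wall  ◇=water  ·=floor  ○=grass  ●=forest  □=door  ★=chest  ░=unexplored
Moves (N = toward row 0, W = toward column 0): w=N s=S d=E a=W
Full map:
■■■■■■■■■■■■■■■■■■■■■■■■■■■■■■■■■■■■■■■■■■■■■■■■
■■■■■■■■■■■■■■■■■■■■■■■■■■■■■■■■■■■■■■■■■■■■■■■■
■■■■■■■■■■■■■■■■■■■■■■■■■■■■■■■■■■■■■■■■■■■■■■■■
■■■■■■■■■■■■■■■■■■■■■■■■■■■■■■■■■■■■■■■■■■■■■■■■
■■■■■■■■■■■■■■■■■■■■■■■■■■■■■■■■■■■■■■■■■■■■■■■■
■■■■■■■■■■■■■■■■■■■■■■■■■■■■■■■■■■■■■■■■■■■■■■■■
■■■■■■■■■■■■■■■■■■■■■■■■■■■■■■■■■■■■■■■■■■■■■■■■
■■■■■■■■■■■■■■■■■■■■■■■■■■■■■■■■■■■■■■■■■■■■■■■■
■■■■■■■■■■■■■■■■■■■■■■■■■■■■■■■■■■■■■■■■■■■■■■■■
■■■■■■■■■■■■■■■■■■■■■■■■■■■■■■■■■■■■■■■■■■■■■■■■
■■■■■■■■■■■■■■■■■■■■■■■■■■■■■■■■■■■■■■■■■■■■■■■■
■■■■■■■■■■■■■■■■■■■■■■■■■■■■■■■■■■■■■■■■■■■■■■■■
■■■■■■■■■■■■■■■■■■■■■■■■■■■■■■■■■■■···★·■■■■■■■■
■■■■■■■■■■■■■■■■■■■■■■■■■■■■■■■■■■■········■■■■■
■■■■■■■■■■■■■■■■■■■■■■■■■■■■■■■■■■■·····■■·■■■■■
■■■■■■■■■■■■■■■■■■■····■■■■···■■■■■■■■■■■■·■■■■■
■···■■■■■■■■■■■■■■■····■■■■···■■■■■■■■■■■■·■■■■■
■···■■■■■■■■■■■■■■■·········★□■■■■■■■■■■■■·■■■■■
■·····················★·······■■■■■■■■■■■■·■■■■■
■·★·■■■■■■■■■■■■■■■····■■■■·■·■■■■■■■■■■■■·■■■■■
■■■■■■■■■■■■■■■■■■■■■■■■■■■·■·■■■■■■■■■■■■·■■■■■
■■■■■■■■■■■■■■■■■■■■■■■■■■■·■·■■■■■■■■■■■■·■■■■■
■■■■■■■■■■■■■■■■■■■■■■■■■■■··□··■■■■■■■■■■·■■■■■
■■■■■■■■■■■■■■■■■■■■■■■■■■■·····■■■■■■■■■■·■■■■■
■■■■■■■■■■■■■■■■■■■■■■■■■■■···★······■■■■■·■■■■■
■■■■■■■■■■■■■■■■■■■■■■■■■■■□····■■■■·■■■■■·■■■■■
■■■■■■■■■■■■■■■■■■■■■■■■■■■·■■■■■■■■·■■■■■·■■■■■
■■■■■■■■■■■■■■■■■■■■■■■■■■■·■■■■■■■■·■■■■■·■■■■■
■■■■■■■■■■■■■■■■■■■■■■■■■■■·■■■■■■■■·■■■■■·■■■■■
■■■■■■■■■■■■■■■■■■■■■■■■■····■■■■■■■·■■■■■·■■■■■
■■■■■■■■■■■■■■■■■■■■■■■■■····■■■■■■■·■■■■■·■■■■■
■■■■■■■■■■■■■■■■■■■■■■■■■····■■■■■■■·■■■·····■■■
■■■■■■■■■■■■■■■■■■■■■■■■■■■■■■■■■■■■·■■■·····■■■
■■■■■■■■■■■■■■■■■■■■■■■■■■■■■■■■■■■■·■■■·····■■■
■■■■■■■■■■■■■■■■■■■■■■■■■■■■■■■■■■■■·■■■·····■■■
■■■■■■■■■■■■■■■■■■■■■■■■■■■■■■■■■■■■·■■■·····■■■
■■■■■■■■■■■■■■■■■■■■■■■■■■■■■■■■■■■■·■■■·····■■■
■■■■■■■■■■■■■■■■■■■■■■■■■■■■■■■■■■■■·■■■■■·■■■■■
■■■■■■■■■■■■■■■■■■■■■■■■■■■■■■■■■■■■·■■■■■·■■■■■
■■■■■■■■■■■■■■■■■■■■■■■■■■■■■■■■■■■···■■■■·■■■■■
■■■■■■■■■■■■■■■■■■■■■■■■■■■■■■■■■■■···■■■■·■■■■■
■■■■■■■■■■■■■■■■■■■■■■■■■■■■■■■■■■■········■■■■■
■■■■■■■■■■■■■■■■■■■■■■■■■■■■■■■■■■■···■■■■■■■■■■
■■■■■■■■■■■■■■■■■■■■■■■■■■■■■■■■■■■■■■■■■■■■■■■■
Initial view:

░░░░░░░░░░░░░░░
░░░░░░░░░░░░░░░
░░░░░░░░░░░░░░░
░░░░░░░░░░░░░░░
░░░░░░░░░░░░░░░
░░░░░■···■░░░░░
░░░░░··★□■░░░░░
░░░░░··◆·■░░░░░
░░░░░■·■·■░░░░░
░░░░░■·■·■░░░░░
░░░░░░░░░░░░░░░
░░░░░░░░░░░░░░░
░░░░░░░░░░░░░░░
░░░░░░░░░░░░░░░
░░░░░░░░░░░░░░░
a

░░░░░░░░░░░░░░░
░░░░░░░░░░░░░░░
░░░░░░░░░░░░░░░
░░░░░░░░░░░░░░░
░░░░░░░░░░░░░░░
░░░░░■■···■░░░░
░░░░░···★□■░░░░
░░░░░··◆··■░░░░
░░░░░■■·■·■░░░░
░░░░░■■·■·■░░░░
░░░░░░░░░░░░░░░
░░░░░░░░░░░░░░░
░░░░░░░░░░░░░░░
░░░░░░░░░░░░░░░
░░░░░░░░░░░░░░░

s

░░░░░░░░░░░░░░░
░░░░░░░░░░░░░░░
░░░░░░░░░░░░░░░
░░░░░░░░░░░░░░░
░░░░░■■···■░░░░
░░░░░···★□■░░░░
░░░░░·····■░░░░
░░░░░■■◆■·■░░░░
░░░░░■■·■·■░░░░
░░░░░■■·■·░░░░░
░░░░░░░░░░░░░░░
░░░░░░░░░░░░░░░
░░░░░░░░░░░░░░░
░░░░░░░░░░░░░░░
░░░░░░░░░░░░░░░

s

░░░░░░░░░░░░░░░
░░░░░░░░░░░░░░░
░░░░░░░░░░░░░░░
░░░░░■■···■░░░░
░░░░░···★□■░░░░
░░░░░·····■░░░░
░░░░░■■·■·■░░░░
░░░░░■■◆■·■░░░░
░░░░░■■·■·░░░░░
░░░░░■■··□░░░░░
░░░░░░░░░░░░░░░
░░░░░░░░░░░░░░░
░░░░░░░░░░░░░░░
░░░░░░░░░░░░░░░
░░░░░░░░░░░░░░░

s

░░░░░░░░░░░░░░░
░░░░░░░░░░░░░░░
░░░░░■■···■░░░░
░░░░░···★□■░░░░
░░░░░·····■░░░░
░░░░░■■·■·■░░░░
░░░░░■■·■·■░░░░
░░░░░■■◆■·░░░░░
░░░░░■■··□░░░░░
░░░░░■■···░░░░░
░░░░░░░░░░░░░░░
░░░░░░░░░░░░░░░
░░░░░░░░░░░░░░░
░░░░░░░░░░░░░░░
░░░░░░░░░░░░░░░

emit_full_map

■■···■
···★□■
·····■
■■·■·■
■■·■·■
■■◆■·░
■■··□░
■■···░

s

░░░░░░░░░░░░░░░
░░░░░■■···■░░░░
░░░░░···★□■░░░░
░░░░░·····■░░░░
░░░░░■■·■·■░░░░
░░░░░■■·■·■░░░░
░░░░░■■·■·░░░░░
░░░░░■■◆·□░░░░░
░░░░░■■···░░░░░
░░░░░■■···░░░░░
░░░░░░░░░░░░░░░
░░░░░░░░░░░░░░░
░░░░░░░░░░░░░░░
░░░░░░░░░░░░░░░
░░░░░░░░░░░░░░░

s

░░░░░■■···■░░░░
░░░░░···★□■░░░░
░░░░░·····■░░░░
░░░░░■■·■·■░░░░
░░░░░■■·■·■░░░░
░░░░░■■·■·░░░░░
░░░░░■■··□░░░░░
░░░░░■■◆··░░░░░
░░░░░■■···░░░░░
░░░░░■■□··░░░░░
░░░░░░░░░░░░░░░
░░░░░░░░░░░░░░░
░░░░░░░░░░░░░░░
░░░░░░░░░░░░░░░
░░░░░░░░░░░░░░░

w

░░░░░░░░░░░░░░░
░░░░░■■···■░░░░
░░░░░···★□■░░░░
░░░░░·····■░░░░
░░░░░■■·■·■░░░░
░░░░░■■·■·■░░░░
░░░░░■■·■·░░░░░
░░░░░■■◆·□░░░░░
░░░░░■■···░░░░░
░░░░░■■···░░░░░
░░░░░■■□··░░░░░
░░░░░░░░░░░░░░░
░░░░░░░░░░░░░░░
░░░░░░░░░░░░░░░
░░░░░░░░░░░░░░░

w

░░░░░░░░░░░░░░░
░░░░░░░░░░░░░░░
░░░░░■■···■░░░░
░░░░░···★□■░░░░
░░░░░·····■░░░░
░░░░░■■·■·■░░░░
░░░░░■■·■·■░░░░
░░░░░■■◆■·░░░░░
░░░░░■■··□░░░░░
░░░░░■■···░░░░░
░░░░░■■···░░░░░
░░░░░■■□··░░░░░
░░░░░░░░░░░░░░░
░░░░░░░░░░░░░░░
░░░░░░░░░░░░░░░

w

░░░░░░░░░░░░░░░
░░░░░░░░░░░░░░░
░░░░░░░░░░░░░░░
░░░░░■■···■░░░░
░░░░░···★□■░░░░
░░░░░·····■░░░░
░░░░░■■·■·■░░░░
░░░░░■■◆■·■░░░░
░░░░░■■·■·░░░░░
░░░░░■■··□░░░░░
░░░░░■■···░░░░░
░░░░░■■···░░░░░
░░░░░■■□··░░░░░
░░░░░░░░░░░░░░░
░░░░░░░░░░░░░░░

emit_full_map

■■···■
···★□■
·····■
■■·■·■
■■◆■·■
■■·■·░
■■··□░
■■···░
■■···░
■■□··░

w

░░░░░░░░░░░░░░░
░░░░░░░░░░░░░░░
░░░░░░░░░░░░░░░
░░░░░░░░░░░░░░░
░░░░░■■···■░░░░
░░░░░···★□■░░░░
░░░░░·····■░░░░
░░░░░■■◆■·■░░░░
░░░░░■■·■·■░░░░
░░░░░■■·■·░░░░░
░░░░░■■··□░░░░░
░░░░░■■···░░░░░
░░░░░■■···░░░░░
░░░░░■■□··░░░░░
░░░░░░░░░░░░░░░

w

░░░░░░░░░░░░░░░
░░░░░░░░░░░░░░░
░░░░░░░░░░░░░░░
░░░░░░░░░░░░░░░
░░░░░░░░░░░░░░░
░░░░░■■···■░░░░
░░░░░···★□■░░░░
░░░░░··◆··■░░░░
░░░░░■■·■·■░░░░
░░░░░■■·■·■░░░░
░░░░░■■·■·░░░░░
░░░░░■■··□░░░░░
░░░░░■■···░░░░░
░░░░░■■···░░░░░
░░░░░■■□··░░░░░

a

░░░░░░░░░░░░░░░
░░░░░░░░░░░░░░░
░░░░░░░░░░░░░░░
░░░░░░░░░░░░░░░
░░░░░░░░░░░░░░░
░░░░░■■■···■░░░
░░░░░····★□■░░░
░░░░░··◆···■░░░
░░░░░■■■·■·■░░░
░░░░░■■■·■·■░░░
░░░░░░■■·■·░░░░
░░░░░░■■··□░░░░
░░░░░░■■···░░░░
░░░░░░■■···░░░░
░░░░░░■■□··░░░░

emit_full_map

■■■···■
····★□■
··◆···■
■■■·■·■
■■■·■·■
░■■·■·░
░■■··□░
░■■···░
░■■···░
░■■□··░


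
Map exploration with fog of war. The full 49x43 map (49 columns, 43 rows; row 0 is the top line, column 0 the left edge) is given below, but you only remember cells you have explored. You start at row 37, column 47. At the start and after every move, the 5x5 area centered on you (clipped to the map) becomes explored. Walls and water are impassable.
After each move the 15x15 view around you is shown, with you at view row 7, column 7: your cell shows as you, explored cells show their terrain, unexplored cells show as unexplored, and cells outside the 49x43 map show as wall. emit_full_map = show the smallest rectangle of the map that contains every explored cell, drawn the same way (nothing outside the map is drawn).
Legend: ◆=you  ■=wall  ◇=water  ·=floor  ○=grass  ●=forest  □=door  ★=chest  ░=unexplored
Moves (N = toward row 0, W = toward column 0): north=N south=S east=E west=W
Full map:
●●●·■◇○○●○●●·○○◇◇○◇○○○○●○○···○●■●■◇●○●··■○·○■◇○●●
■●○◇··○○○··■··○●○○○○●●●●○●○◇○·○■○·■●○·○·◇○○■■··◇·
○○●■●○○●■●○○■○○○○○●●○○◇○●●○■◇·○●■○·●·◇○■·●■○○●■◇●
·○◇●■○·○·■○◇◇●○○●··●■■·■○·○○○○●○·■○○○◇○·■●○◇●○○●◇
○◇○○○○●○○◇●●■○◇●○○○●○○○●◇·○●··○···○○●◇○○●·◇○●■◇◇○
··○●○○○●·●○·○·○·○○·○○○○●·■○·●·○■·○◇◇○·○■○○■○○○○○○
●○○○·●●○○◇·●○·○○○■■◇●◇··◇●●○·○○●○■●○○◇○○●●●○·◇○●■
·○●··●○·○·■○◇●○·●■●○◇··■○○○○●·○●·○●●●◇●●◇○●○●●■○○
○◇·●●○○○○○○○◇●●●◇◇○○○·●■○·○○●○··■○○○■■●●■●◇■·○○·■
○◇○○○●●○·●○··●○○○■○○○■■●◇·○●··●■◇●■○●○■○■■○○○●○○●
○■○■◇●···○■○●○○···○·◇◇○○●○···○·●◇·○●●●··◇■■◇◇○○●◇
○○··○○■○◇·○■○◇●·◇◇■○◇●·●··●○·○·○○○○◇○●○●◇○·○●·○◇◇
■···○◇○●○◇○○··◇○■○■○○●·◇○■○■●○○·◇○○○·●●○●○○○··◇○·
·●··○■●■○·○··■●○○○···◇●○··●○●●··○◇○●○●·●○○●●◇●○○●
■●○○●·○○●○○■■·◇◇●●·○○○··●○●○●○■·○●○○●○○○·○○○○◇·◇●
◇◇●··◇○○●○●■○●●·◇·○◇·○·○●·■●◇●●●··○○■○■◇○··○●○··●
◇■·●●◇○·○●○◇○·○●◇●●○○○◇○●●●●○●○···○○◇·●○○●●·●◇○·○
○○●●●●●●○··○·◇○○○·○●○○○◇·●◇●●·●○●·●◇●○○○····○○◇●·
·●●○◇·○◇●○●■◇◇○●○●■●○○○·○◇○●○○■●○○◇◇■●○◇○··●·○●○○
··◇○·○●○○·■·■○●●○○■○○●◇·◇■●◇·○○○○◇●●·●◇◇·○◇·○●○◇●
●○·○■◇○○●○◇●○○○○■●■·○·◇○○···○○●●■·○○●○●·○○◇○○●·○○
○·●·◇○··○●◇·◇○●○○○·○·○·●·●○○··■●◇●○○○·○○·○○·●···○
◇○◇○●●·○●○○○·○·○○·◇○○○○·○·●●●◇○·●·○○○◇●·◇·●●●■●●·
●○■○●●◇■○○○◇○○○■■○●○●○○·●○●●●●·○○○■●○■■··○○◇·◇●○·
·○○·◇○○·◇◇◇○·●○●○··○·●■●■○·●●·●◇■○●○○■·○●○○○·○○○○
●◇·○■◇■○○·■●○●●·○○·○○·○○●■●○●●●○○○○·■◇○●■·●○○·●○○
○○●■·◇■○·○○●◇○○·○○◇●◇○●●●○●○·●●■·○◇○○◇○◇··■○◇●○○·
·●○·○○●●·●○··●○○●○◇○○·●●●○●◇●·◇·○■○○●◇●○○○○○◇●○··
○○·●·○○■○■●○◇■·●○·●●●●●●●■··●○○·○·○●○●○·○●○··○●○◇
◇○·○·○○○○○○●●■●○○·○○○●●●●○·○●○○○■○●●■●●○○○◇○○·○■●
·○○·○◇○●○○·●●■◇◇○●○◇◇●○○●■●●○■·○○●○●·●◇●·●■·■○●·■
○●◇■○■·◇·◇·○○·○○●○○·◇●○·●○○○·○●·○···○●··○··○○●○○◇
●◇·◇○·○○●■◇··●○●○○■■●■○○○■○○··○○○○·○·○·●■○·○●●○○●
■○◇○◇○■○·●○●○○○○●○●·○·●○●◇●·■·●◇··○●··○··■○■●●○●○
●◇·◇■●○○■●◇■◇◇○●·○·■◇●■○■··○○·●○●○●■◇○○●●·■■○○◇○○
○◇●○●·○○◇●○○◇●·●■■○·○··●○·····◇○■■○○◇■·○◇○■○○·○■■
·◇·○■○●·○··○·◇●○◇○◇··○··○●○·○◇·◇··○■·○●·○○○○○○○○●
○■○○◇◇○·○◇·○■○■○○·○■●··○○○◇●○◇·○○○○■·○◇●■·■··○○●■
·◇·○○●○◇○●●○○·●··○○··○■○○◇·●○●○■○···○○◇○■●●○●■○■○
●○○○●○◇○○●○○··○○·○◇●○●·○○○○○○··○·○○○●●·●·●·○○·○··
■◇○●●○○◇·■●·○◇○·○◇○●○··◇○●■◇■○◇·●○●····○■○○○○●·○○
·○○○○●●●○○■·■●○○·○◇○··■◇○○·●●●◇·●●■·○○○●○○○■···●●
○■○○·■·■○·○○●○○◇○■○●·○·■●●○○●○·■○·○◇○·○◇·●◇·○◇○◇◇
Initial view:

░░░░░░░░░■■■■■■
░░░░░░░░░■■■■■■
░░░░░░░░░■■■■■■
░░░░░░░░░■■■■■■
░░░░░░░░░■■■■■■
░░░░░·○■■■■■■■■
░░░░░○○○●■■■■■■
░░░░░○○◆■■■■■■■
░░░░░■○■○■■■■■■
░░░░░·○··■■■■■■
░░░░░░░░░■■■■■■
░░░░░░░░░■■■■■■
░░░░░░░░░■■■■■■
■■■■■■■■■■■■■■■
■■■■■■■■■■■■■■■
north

░░░░░░░░░■■■■■■
░░░░░░░░░■■■■■■
░░░░░░░░░■■■■■■
░░░░░░░░░■■■■■■
░░░░░░░░░■■■■■■
░░░░░○◇○○■■■■■■
░░░░░·○■■■■■■■■
░░░░░○○◆●■■■■■■
░░░░░○○●■■■■■■■
░░░░░■○■○■■■■■■
░░░░░·○··■■■■■■
░░░░░░░░░■■■■■■
░░░░░░░░░■■■■■■
░░░░░░░░░■■■■■■
■■■■■■■■■■■■■■■

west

░░░░░░░░░░■■■■■
░░░░░░░░░░■■■■■
░░░░░░░░░░■■■■■
░░░░░░░░░░■■■■■
░░░░░░░░░░■■■■■
░░░░░○○◇○○■■■■■
░░░░░○·○■■■■■■■
░░░░░○○◆○●■■■■■
░░░░░·○○●■■■■■■
░░░░░●■○■○■■■■■
░░░░░░·○··■■■■■
░░░░░░░░░░■■■■■
░░░░░░░░░░■■■■■
░░░░░░░░░░■■■■■
■■■■■■■■■■■■■■■

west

░░░░░░░░░░░■■■■
░░░░░░░░░░░■■■■
░░░░░░░░░░░■■■■
░░░░░░░░░░░■■■■
░░░░░░░░░░░■■■■
░░░░░■○○◇○○■■■■
░░░░░○○·○■■■■■■
░░░░░○○◆○○●■■■■
░░░░░··○○●■■■■■
░░░░░○●■○■○■■■■
░░░░░░░·○··■■■■
░░░░░░░░░░░■■■■
░░░░░░░░░░░■■■■
░░░░░░░░░░░■■■■
■■■■■■■■■■■■■■■

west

░░░░░░░░░░░░■■■
░░░░░░░░░░░░■■■
░░░░░░░░░░░░■■■
░░░░░░░░░░░░■■■
░░░░░░░░░░░░■■■
░░░░░■■○○◇○○■■■
░░░░░■○○·○■■■■■
░░░░░○○◆○○○●■■■
░░░░░■··○○●■■■■
░░░░░●○●■○■○■■■
░░░░░░░░·○··■■■
░░░░░░░░░░░░■■■
░░░░░░░░░░░░■■■
░░░░░░░░░░░░■■■
■■■■■■■■■■■■■■■

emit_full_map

■■○○◇○○
■○○·○■■
○○◆○○○●
■··○○●■
●○●■○■○
░░░·○··

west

░░░░░░░░░░░░░■■
░░░░░░░░░░░░░■■
░░░░░░░░░░░░░■■
░░░░░░░░░░░░░■■
░░░░░░░░░░░░░■■
░░░░░·■■○○◇○○■■
░░░░░○■○○·○■■■■
░░░░░○○◆○○○○●■■
░░░░░·■··○○●■■■
░░░░░●●○●■○■○■■
░░░░░░░░░·○··■■
░░░░░░░░░░░░░■■
░░░░░░░░░░░░░■■
░░░░░░░░░░░░░■■
■■■■■■■■■■■■■■■

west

░░░░░░░░░░░░░░■
░░░░░░░░░░░░░░■
░░░░░░░░░░░░░░■
░░░░░░░░░░░░░░■
░░░░░░░░░░░░░░■
░░░░░●·■■○○◇○○■
░░░░░◇○■○○·○■■■
░░░░░○○◆○○○○○●■
░░░░░■·■··○○●■■
░░░░░■●●○●■○■○■
░░░░░░░░░░·○··■
░░░░░░░░░░░░░░■
░░░░░░░░░░░░░░■
░░░░░░░░░░░░░░■
■■■■■■■■■■■■■■■

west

░░░░░░░░░░░░░░░
░░░░░░░░░░░░░░░
░░░░░░░░░░░░░░░
░░░░░░░░░░░░░░░
░░░░░░░░░░░░░░░
░░░░░●●·■■○○◇○○
░░░░░○◇○■○○·○■■
░░░░░·○◆○○○○○○●
░░░░░●■·■··○○●■
░░░░░○■●●○●■○■○
░░░░░░░░░░░·○··
░░░░░░░░░░░░░░░
░░░░░░░░░░░░░░░
░░░░░░░░░░░░░░░
■■■■■■■■■■■■■■■

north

░░░░░░░░░░░░░░░
░░░░░░░░░░░░░░░
░░░░░░░░░░░░░░░
░░░░░░░░░░░░░░░
░░░░░░░░░░░░░░░
░░░░░··■○■░░░░░
░░░░░●●·■■○○◇○○
░░░░░○◇◆■○○·○■■
░░░░░·○○○○○○○○●
░░░░░●■·■··○○●■
░░░░░○■●●○●■○■○
░░░░░░░░░░░·○··
░░░░░░░░░░░░░░░
░░░░░░░░░░░░░░░
░░░░░░░░░░░░░░░

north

░░░░░░░░░░░░░░░
░░░░░░░░░░░░░░░
░░░░░░░░░░░░░░░
░░░░░░░░░░░░░░░
░░░░░░░░░░░░░░░
░░░░░●■○·○░░░░░
░░░░░··■○■░░░░░
░░░░░●●◆■■○○◇○○
░░░░░○◇○■○○·○■■
░░░░░·○○○○○○○○●
░░░░░●■·■··○○●■
░░░░░○■●●○●■○■○
░░░░░░░░░░░·○··
░░░░░░░░░░░░░░░
░░░░░░░░░░░░░░░

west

░░░░░░░░░░░░░░░
░░░░░░░░░░░░░░░
░░░░░░░░░░░░░░░
░░░░░░░░░░░░░░░
░░░░░░░░░░░░░░░
░░░░░·●■○·○░░░░
░░░░░○··■○■░░░░
░░░░░○●◆·■■○○◇○
░░░░░·○◇○■○○·○■
░░░░░●·○○○○○○○○
░░░░░░●■·■··○○●
░░░░░░○■●●○●■○■
░░░░░░░░░░░░·○·
░░░░░░░░░░░░░░░
░░░░░░░░░░░░░░░

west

░░░░░░░░░░░░░░░
░░░░░░░░░░░░░░░
░░░░░░░░░░░░░░░
░░░░░░░░░░░░░░░
░░░░░░░░░░░░░░░
░░░░░○·●■○·○░░░
░░░░░·○··■○■░░░
░░░░░○○◆●·■■○○◇
░░░░░■·○◇○■○○·○
░░░░░○●·○○○○○○○
░░░░░░░●■·■··○○
░░░░░░░○■●●○●■○
░░░░░░░░░░░░░·○
░░░░░░░░░░░░░░░
░░░░░░░░░░░░░░░

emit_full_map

○·●■○·○░░░░░
·○··■○■░░░░░
○○◆●·■■○○◇○○
■·○◇○■○○·○■■
○●·○○○○○○○○●
░░●■·■··○○●■
░░○■●●○●■○■○
░░░░░░░░·○··

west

░░░░░░░░░░░░░░░
░░░░░░░░░░░░░░░
░░░░░░░░░░░░░░░
░░░░░░░░░░░░░░░
░░░░░░░░░░░░░░░
░░░░░·○·●■○·○░░
░░░░░··○··■○■░░
░░░░░◇○◆●●·■■○○
░░░░░◇■·○◇○■○○·
░░░░░·○●·○○○○○○
░░░░░░░░●■·■··○
░░░░░░░░○■●●○●■
░░░░░░░░░░░░░░·
░░░░░░░░░░░░░░░
░░░░░░░░░░░░░░░

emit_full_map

·○·●■○·○░░░░░
··○··■○■░░░░░
◇○◆●●·■■○○◇○○
◇■·○◇○■○○·○■■
·○●·○○○○○○○○●
░░░●■·■··○○●■
░░░○■●●○●■○■○
░░░░░░░░░·○··
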